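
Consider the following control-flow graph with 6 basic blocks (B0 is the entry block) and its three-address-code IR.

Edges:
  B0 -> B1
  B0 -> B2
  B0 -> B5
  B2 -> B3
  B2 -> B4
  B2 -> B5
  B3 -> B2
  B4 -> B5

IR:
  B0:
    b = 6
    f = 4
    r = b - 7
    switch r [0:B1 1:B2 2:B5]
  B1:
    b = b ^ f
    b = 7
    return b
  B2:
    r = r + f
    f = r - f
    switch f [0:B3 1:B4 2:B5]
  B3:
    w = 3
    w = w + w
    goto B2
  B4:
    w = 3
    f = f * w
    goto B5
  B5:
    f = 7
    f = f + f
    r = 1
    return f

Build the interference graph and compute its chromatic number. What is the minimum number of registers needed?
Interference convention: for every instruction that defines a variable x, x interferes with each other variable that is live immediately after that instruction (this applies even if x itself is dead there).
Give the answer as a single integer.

Answer: 3

Derivation:
def/use:
  B0: def={b,f,r} ue=∅
  B1: def={b} ue={b,f}
  B2: def={f,r} ue={f,r}
  B3: def={w} ue=∅
  B4: def={f,w} ue={f}
  B5: def={f,r} ue=∅

Liveness:
  live B0: ∅→{b,f,r}
  live B1: {b,f}→∅
  live B2: {f,r}→{f,r}
  live B3: {f,r}→{f,r}
  live B4: {f}→∅
  live B5: ∅→∅

Interfere edges:
  b — {f,r}
  f — {b,r,w}
  r — {b,f,w}
  w — {f,r}

Colouring:
  clique {b,f,r} ⇒ need ≥ 3
  assign b→r2 f→r0 r→r1 w→r2 — no edge inside a register ⇒ χ ≤ 3
  χ = 3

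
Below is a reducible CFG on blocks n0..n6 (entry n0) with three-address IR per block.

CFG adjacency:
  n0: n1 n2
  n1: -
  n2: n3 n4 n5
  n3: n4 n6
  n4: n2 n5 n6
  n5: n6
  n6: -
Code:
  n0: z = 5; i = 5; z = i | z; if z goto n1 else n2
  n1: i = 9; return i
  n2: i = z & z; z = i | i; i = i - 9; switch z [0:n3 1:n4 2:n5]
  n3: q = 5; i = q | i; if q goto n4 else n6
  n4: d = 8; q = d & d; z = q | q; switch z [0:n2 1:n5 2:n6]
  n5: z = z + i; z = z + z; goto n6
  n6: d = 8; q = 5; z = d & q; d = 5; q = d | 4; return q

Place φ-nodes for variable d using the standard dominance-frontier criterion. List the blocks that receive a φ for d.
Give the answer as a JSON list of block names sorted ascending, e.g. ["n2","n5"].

Answer: ["n2", "n5", "n6"]

Analysis:
idom tree: n1←n0 n2←n0 n3←n2 n4←n2 n5←n2 n6←n2
Dom at joins:
  n2: preds {n0,n4}: {n0} ∩ {n0,n2,n4} = {n0}; idom=n0
  n4: preds {n2,n3}: {n0,n2} ∩ {n0,n2,n3} = {n0,n2}; idom=n2
  n5: preds {n2,n4}: {n0,n2} ∩ {n0,n2,n4} = {n0,n2}; idom=n2
  n6: preds {n3,n4,n5}: {n0,n2,n3} ∩ {n0,n2,n4} ∩ {n0,n2,n5} = {n0,n2}; idom=n2

DF derivation:
  n2←n0: walk · to n0
  n2←n4: walk n4→n2 to n0
  n4←n2: walk · to n2
  n4←n3: walk n3 to n2
  n5←n2: walk · to n2
  n5←n4: walk n4 to n2
  n6←n3: walk n3 to n2
  n6←n4: walk n4 to n2
  n6←n5: walk n5 to n2
  n0 → ∅
  n1 → ∅
  n2 → {n2}
  n3 → {n4,n6}
  n4 → {n2,n5,n6}
  n5 → {n6}
  n6 → ∅

φ for d: defs {n4,n6}
  DF⁺ = {n2,n5,n6}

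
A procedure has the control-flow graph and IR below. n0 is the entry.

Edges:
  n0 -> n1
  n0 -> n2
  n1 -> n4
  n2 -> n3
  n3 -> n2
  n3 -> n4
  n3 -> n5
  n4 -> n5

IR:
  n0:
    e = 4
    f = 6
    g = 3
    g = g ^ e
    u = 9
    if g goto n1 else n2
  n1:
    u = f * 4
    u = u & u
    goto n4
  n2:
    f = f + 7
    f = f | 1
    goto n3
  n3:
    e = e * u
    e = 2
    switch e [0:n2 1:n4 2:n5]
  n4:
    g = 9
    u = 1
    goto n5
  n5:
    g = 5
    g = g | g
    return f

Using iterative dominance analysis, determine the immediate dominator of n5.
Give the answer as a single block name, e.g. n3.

Answer: n0

Analysis:
idom tree: n1←n0 n2←n0 n3←n2 n4←n0 n5←n0
Dom∩ at merges:
  n2: preds {n0,n3}: {n0} ∩ {n0,n2,n3} = {n0}; idom=n0
  n4: preds {n1,n3}: {n0,n1} ∩ {n0,n2,n3} = {n0}; idom=n0
  n5: preds {n3,n4}: {n0,n2,n3} ∩ {n0,n4} = {n0}; idom=n0

idom(n5) = n0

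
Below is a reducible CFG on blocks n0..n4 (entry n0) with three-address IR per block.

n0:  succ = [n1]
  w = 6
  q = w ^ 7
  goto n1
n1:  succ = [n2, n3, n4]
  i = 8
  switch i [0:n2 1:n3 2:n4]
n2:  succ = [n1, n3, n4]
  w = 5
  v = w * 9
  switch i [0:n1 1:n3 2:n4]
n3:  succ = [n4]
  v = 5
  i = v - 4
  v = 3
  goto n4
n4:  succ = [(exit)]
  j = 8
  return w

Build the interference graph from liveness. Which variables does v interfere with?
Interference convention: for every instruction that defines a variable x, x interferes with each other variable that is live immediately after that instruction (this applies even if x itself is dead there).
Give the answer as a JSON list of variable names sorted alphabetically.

Answer: ["i", "w"]

Analysis:
Per-block:
  n0: def={q,w} ue=∅
  n1: def={i} ue=∅
  n2: def={v,w} ue={i}
  n3: def={i,v} ue=∅
  n4: def={j} ue={w}

Backward fixpoint:
  n0: in=∅ out={w}
  n1: in={w} out={i,w}
  n2: in={i} out={w}
  n3: in={w} out={w}
  n4: in={w} out=∅

Interfere edges:
  i↔{v,w}
  j↔{w}
  q↔{w}
  v↔{i,w}
  w↔{i,j,q,v}

N(v) = ["i", "w"]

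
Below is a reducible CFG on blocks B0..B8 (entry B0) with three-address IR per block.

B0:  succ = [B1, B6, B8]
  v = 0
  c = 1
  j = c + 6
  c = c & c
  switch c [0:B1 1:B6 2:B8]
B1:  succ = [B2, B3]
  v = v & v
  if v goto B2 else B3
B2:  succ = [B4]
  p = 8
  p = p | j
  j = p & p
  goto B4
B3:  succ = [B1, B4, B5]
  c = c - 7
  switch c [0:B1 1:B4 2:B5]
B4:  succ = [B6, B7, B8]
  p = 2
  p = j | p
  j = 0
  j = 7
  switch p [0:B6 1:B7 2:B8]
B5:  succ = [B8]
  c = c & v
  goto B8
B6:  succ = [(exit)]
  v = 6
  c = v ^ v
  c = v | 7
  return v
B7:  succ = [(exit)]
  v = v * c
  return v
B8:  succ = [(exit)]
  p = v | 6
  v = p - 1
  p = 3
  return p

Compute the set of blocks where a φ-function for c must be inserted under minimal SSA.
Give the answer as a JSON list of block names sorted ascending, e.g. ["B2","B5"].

idom tree: B1←B0 B2←B1 B3←B1 B4←B1 B5←B3 B6←B0 B7←B4 B8←B0
Join-block Dom:
  B1: preds {B0,B3}: {B0} ∩ {B0,B1,B3} = {B0}; idom=B0
  B4: preds {B2,B3}: {B0,B1,B2} ∩ {B0,B1,B3} = {B0,B1}; idom=B1
  B6: preds {B0,B4}: {B0} ∩ {B0,B1,B4} = {B0}; idom=B0
  B8: preds {B0,B4,B5}: {B0} ∩ {B0,B1,B4} ∩ {B0,B1,B3,B5} = {B0}; idom=B0

DF derivation:
  join B1 pred B0: · stop@B0
  join B1 pred B3: B3→B1 stop@B0
  join B4 pred B2: B2 stop@B1
  join B4 pred B3: B3 stop@B1
  join B6 pred B0: · stop@B0
  join B6 pred B4: B4→B1 stop@B0
  join B8 pred B0: · stop@B0
  join B8 pred B4: B4→B1 stop@B0
  join B8 pred B5: B5→B3→B1 stop@B0
  B0: DF=∅
  B1: DF={B1,B6,B8}
  B2: DF={B4}
  B3: DF={B1,B4,B8}
  B4: DF={B6,B8}
  B5: DF={B8}
  B6: DF=∅
  B7: DF=∅
  B8: DF=∅

φ for c: defs {B0,B3,B5,B6}
  DF⁺ = {B1,B4,B6,B8}

Answer: ["B1", "B4", "B6", "B8"]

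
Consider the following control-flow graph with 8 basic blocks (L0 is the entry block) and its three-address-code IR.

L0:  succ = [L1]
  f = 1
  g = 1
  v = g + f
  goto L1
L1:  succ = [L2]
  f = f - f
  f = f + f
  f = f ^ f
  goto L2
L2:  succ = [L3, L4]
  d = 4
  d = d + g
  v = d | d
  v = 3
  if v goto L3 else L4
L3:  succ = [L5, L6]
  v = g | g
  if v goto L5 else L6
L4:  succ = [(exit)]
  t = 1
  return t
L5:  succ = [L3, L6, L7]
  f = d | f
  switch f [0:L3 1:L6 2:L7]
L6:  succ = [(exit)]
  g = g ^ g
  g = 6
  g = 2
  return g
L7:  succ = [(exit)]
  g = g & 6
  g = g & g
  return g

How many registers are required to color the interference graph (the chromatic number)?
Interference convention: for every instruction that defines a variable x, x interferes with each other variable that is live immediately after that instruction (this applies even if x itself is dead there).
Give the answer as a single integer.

Answer: 4

Working:
Per-block:
  L0 def {f,g,v} use ∅
  L1 def {f} use {f}
  L2 def {d,v} use {g}
  L3 def {v} use {g}
  L4 def {t} use ∅
  L5 def {f} use {d,f}
  L6 def {g} use {g}
  L7 def {g} use {g}

Liveness:
  L0: in=∅ out={f,g}
  L1: in={f,g} out={f,g}
  L2: in={f,g} out={d,f,g}
  L3: in={d,f,g} out={d,f,g}
  L4: in=∅ out=∅
  L5: in={d,f,g} out={d,f,g}
  L6: in={g} out=∅
  L7: in={g} out=∅

Conflict graph:
  d: {f,g,v}
  f: {d,g,v}
  g: {d,f,v}
  t: ∅
  v: {d,f,g}

Colouring:
  lower bound: {d,f,g,v} mutually conflict ⇒ χ ≥ 4
  4-colouring: r0={d,t}  r1={f}  r2={g}  r3={v}
  χ = 4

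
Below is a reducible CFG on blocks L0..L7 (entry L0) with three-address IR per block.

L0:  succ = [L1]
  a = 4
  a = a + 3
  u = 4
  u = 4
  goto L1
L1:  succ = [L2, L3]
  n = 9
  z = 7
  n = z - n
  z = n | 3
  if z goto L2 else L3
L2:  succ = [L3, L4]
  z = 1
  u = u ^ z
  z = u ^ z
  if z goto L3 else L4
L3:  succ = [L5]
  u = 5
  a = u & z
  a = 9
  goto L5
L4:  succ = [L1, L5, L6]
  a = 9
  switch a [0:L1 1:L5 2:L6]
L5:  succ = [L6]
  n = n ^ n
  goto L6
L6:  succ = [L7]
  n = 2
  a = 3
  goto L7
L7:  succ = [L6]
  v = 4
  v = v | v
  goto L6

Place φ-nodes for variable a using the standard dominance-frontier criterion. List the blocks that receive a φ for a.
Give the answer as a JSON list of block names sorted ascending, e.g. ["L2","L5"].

idom tree: L1←L0 L2←L1 L3←L1 L4←L2 L5←L1 L6←L1 L7←L6
Dom at joins:
  L1: preds {L0,L4}: {L0} ∩ {L0,L1,L2,L4} = {L0}; idom=L0
  L3: preds {L1,L2}: {L0,L1} ∩ {L0,L1,L2} = {L0,L1}; idom=L1
  L5: preds {L3,L4}: {L0,L1,L3} ∩ {L0,L1,L2,L4} = {L0,L1}; idom=L1
  L6: preds {L4,L5,L7}: {L0,L1,L2,L4} ∩ {L0,L1,L5} ∩ {L0,L1,L6,L7} = {L0,L1}; idom=L1

DF walk-up:
  join L1 pred L0: · stop@L0
  join L1 pred L4: L4→L2→L1 stop@L0
  join L3 pred L1: · stop@L1
  join L3 pred L2: L2 stop@L1
  join L5 pred L3: L3 stop@L1
  join L5 pred L4: L4→L2 stop@L1
  join L6 pred L4: L4→L2 stop@L1
  join L6 pred L5: L5 stop@L1
  join L6 pred L7: L7→L6 stop@L1
  DF(L0)=∅
  DF(L1)={L1}
  DF(L2)={L1,L3,L5,L6}
  DF(L3)={L5}
  DF(L4)={L1,L5,L6}
  DF(L5)={L6}
  DF(L6)={L6}
  DF(L7)={L6}

φ for a: defs {L0,L3,L4,L6}
  DF⁺ = {L1,L5,L6}

Answer: ["L1", "L5", "L6"]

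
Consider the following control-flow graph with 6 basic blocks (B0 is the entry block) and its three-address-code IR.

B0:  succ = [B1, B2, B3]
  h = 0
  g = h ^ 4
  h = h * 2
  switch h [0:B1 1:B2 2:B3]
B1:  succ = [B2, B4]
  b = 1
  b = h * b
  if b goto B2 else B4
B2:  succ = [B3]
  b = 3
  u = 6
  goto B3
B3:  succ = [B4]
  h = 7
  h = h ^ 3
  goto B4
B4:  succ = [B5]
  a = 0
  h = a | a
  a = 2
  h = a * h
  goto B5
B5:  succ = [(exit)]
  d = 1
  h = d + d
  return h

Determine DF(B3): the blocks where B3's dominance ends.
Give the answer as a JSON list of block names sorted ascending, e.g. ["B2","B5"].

Answer: ["B4"]

Working:
idom tree: B1←B0 B2←B0 B3←B0 B4←B0 B5←B4
Join-block Dom:
  B2: preds {B0,B1}: {B0} ∩ {B0,B1} = {B0}; idom=B0
  B3: preds {B0,B2}: {B0} ∩ {B0,B2} = {B0}; idom=B0
  B4: preds {B1,B3}: {B0,B1} ∩ {B0,B3} = {B0}; idom=B0

DF walk-up:
  join B2 pred B0: · stop@B0
  join B2 pred B1: B1 stop@B0
  join B3 pred B0: · stop@B0
  join B3 pred B2: B2 stop@B0
  join B4 pred B1: B1 stop@B0
  join B4 pred B3: B3 stop@B0
  DF(B0)=∅
  DF(B1)={B2,B4}
  DF(B2)={B3}
  DF(B3)={B4}
  DF(B4)=∅
  DF(B5)=∅

DF(B3) = ["B4"]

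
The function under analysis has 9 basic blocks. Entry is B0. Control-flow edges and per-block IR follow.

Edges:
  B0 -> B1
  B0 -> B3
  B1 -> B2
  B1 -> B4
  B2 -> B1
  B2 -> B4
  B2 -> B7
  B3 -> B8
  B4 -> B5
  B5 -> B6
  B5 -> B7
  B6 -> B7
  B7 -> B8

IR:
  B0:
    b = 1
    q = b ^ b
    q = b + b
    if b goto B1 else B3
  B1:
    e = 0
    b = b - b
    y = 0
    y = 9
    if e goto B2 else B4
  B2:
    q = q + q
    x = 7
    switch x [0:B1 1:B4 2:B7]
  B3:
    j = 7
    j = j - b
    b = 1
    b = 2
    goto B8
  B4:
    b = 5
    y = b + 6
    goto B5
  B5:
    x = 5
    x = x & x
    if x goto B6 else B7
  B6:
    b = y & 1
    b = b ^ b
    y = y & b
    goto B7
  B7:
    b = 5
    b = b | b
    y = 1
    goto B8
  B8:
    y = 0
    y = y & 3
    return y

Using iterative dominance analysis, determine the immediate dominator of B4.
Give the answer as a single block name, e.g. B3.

idom tree: B1←B0 B2←B1 B3←B0 B4←B1 B5←B4 B6←B5 B7←B1 B8←B0
Dom at joins:
  B1: preds {B0,B2}: {B0} ∩ {B0,B1,B2} = {B0}; idom=B0
  B4: preds {B1,B2}: {B0,B1} ∩ {B0,B1,B2} = {B0,B1}; idom=B1
  B7: preds {B2,B5,B6}: {B0,B1,B2} ∩ {B0,B1,B4,B5} ∩ {B0,B1,B4,B5,B6} = {B0,B1}; idom=B1
  B8: preds {B3,B7}: {B0,B3} ∩ {B0,B1,B7} = {B0}; idom=B0

idom(B4) = B1

Answer: B1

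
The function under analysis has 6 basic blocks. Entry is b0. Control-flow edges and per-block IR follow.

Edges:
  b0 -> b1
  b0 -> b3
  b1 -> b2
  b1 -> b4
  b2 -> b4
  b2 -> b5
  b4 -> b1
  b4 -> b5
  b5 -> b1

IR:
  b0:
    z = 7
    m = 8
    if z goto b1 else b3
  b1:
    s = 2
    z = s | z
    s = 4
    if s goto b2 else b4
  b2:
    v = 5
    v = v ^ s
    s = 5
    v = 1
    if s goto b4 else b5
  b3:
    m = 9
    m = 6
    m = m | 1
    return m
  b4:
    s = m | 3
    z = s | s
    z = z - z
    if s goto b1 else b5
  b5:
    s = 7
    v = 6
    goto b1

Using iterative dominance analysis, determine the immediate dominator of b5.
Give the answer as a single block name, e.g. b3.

idom tree: b1←b0 b2←b1 b3←b0 b4←b1 b5←b1
Dom at joins:
  b1: preds {b0,b4,b5}: {b0} ∩ {b0,b1,b4} ∩ {b0,b1,b5} = {b0}; idom=b0
  b4: preds {b1,b2}: {b0,b1} ∩ {b0,b1,b2} = {b0,b1}; idom=b1
  b5: preds {b2,b4}: {b0,b1,b2} ∩ {b0,b1,b4} = {b0,b1}; idom=b1

idom(b5) = b1

Answer: b1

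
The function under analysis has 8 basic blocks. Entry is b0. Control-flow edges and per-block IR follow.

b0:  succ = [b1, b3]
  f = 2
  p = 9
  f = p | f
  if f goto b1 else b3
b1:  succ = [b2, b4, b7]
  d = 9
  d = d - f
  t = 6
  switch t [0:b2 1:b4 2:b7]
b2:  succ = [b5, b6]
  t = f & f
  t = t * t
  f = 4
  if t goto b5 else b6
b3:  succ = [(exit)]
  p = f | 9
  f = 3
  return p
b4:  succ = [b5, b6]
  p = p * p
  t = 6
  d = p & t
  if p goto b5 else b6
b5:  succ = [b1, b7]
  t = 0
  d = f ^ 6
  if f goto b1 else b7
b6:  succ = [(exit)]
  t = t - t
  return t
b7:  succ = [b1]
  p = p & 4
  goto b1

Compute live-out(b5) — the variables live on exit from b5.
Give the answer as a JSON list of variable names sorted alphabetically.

Answer: ["f", "p"]

Derivation:
Block summaries:
  b0 def {f,p} use ∅
  b1 def {d,t} use {f}
  b2 def {f,t} use {f}
  b3 def {f,p} use {f}
  b4 def {d,p,t} use {p}
  b5 def {d,t} use {f}
  b6 def {t} use {t}
  b7 def {p} use {p}

Backward fixpoint:
  live b0: ∅→{f,p}
  live b1: {f,p}→{f,p}
  live b2: {f,p}→{f,p,t}
  live b3: {f}→∅
  live b4: {f,p}→{f,p,t}
  live b5: {f,p}→{f,p}
  live b6: {t}→∅
  live b7: {f,p}→{f,p}

live-out(b5) = ["f", "p"]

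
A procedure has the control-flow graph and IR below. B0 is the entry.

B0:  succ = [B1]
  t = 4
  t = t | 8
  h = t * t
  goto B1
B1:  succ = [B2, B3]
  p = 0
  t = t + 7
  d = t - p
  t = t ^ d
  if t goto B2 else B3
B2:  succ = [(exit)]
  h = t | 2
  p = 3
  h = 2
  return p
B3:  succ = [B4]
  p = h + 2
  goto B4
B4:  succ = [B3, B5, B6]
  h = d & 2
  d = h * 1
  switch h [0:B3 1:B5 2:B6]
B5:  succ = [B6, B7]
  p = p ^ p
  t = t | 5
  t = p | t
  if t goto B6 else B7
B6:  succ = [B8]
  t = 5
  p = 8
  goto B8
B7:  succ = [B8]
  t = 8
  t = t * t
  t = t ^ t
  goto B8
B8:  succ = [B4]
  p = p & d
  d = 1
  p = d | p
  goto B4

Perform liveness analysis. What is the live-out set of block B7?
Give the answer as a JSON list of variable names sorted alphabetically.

Block summaries:
  B0: def={h,t} ue=∅
  B1: def={d,p,t} ue={t}
  B2: def={h,p} ue={t}
  B3: def={p} ue={h}
  B4: def={d,h} ue={d}
  B5: def={p,t} ue={p,t}
  B6: def={p,t} ue=∅
  B7: def={t} ue=∅
  B8: def={d,p} ue={d,p}

Backward fixpoint:
  B0: in=∅ out={h,t}
  B1: in={h,t} out={d,h,t}
  B2: in={t} out=∅
  B3: in={d,h,t} out={d,p,t}
  B4: in={d,p,t} out={d,h,p,t}
  B5: in={d,p,t} out={d,p}
  B6: in={d} out={d,p,t}
  B7: in={d,p} out={d,p,t}
  B8: in={d,p,t} out={d,p,t}

live-out(B7) = ["d", "p", "t"]

Answer: ["d", "p", "t"]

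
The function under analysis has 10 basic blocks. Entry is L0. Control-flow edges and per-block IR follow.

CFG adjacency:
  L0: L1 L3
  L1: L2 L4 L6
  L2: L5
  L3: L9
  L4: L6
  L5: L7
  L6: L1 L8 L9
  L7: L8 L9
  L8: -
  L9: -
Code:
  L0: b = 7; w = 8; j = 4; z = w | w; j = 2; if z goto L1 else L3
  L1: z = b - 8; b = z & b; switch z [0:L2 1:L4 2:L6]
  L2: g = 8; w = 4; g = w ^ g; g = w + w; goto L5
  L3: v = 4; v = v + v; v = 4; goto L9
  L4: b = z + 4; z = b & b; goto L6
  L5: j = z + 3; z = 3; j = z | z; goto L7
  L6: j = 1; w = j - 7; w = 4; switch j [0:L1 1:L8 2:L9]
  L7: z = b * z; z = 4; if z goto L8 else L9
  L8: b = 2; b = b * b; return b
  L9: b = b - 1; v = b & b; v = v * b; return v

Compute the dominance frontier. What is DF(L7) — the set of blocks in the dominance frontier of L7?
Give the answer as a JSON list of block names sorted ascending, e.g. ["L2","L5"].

idom tree: L1←L0 L2←L1 L3←L0 L4←L1 L5←L2 L6←L1 L7←L5 L8←L1 L9←L0
Join-block Dom:
  L1: preds {L0,L6}: {L0} ∩ {L0,L1,L6} = {L0}; idom=L0
  L6: preds {L1,L4}: {L0,L1} ∩ {L0,L1,L4} = {L0,L1}; idom=L1
  L8: preds {L6,L7}: {L0,L1,L6} ∩ {L0,L1,L2,L5,L7} = {L0,L1}; idom=L1
  L9: preds {L3,L6,L7}: {L0,L3} ∩ {L0,L1,L6} ∩ {L0,L1,L2,L5,L7} = {L0}; idom=L0

Frontier:
  L1←L0: walk · to L0
  L1←L6: walk L6→L1 to L0
  L6←L1: walk · to L1
  L6←L4: walk L4 to L1
  L8←L6: walk L6 to L1
  L8←L7: walk L7→L5→L2 to L1
  L9←L3: walk L3 to L0
  L9←L6: walk L6→L1 to L0
  L9←L7: walk L7→L5→L2→L1 to L0
  L0 → ∅
  L1 → {L1,L9}
  L2 → {L8,L9}
  L3 → {L9}
  L4 → {L6}
  L5 → {L8,L9}
  L6 → {L1,L8,L9}
  L7 → {L8,L9}
  L8 → ∅
  L9 → ∅

DF(L7) = ["L8", "L9"]

Answer: ["L8", "L9"]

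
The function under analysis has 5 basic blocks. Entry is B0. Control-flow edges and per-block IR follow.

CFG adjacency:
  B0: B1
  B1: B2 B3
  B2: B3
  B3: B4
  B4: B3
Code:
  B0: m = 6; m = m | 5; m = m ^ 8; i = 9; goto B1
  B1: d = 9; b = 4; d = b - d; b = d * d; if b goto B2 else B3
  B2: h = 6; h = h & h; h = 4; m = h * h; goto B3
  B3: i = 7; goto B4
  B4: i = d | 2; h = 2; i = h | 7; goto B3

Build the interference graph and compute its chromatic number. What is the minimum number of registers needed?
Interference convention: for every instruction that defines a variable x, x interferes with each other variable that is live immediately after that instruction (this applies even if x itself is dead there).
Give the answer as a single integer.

Answer: 2

Derivation:
Block summaries:
  B0: def={i,m} ue=∅
  B1: def={b,d} ue=∅
  B2: def={h,m} ue=∅
  B3: def={i} ue=∅
  B4: def={h,i} ue={d}

Live sets:
  live B0: ∅→∅
  live B1: ∅→{d}
  live B2: {d}→{d}
  live B3: {d}→{d}
  live B4: {d}→{d}

Conflict graph:
  b: {d}
  d: {b,h,i,m}
  h: {d}
  i: {d}
  m: {d}

Chromatic number:
  {b,d} pairwise interfere (2-clique) ⇒ χ ≥ 2
  2-colouring: c0={d}  c1={b,h,i,m}
  χ = 2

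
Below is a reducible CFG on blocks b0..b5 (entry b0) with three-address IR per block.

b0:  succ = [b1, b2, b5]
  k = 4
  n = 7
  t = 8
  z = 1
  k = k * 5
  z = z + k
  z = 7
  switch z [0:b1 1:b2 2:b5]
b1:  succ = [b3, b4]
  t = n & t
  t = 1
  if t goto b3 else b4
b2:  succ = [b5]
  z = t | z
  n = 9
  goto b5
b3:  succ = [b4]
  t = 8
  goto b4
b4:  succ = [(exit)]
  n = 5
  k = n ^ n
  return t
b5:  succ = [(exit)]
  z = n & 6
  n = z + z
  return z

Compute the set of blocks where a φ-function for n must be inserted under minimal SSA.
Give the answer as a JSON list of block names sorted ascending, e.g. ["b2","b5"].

idom tree: b1←b0 b2←b0 b3←b1 b4←b1 b5←b0
Join-block Dom:
  b4: preds {b1,b3}: {b0,b1} ∩ {b0,b1,b3} = {b0,b1}; idom=b1
  b5: preds {b0,b2}: {b0} ∩ {b0,b2} = {b0}; idom=b0

DF walk-up:
  b4←b1: walk · to b1
  b4←b3: walk b3 to b1
  b5←b0: walk · to b0
  b5←b2: walk b2 to b0
  b0 → ∅
  b1 → ∅
  b2 → {b5}
  b3 → {b4}
  b4 → ∅
  b5 → ∅

φ for n: defs {b0,b2,b4,b5}
  DF⁺ = {b5}

Answer: ["b5"]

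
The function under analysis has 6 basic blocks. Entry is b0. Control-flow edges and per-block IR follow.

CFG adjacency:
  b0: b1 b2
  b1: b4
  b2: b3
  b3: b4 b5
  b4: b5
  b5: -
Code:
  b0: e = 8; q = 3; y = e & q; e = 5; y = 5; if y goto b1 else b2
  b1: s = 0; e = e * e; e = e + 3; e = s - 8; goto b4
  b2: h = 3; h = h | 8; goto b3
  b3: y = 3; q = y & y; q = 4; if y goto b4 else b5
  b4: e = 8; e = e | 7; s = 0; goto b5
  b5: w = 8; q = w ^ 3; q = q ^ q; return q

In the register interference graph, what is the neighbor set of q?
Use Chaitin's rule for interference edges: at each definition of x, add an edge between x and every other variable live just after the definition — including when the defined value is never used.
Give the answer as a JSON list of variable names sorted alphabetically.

Answer: ["e", "y"]

Working:
Per-block:
  b0: {e,q,y} / ∅
  b1: {e,s} / {e}
  b2: {h} / ∅
  b3: {q,y} / ∅
  b4: {e,s} / ∅
  b5: {q,w} / ∅

Live sets:
  b0 li=∅ lo={e}
  b1 li={e} lo=∅
  b2 li=∅ lo=∅
  b3 li=∅ lo=∅
  b4 li=∅ lo=∅
  b5 li=∅ lo=∅

Conflict graph:
  e: {q,s,y}
  h: ∅
  q: {e,y}
  s: {e}
  w: ∅
  y: {e,q}

N(q) = ["e", "y"]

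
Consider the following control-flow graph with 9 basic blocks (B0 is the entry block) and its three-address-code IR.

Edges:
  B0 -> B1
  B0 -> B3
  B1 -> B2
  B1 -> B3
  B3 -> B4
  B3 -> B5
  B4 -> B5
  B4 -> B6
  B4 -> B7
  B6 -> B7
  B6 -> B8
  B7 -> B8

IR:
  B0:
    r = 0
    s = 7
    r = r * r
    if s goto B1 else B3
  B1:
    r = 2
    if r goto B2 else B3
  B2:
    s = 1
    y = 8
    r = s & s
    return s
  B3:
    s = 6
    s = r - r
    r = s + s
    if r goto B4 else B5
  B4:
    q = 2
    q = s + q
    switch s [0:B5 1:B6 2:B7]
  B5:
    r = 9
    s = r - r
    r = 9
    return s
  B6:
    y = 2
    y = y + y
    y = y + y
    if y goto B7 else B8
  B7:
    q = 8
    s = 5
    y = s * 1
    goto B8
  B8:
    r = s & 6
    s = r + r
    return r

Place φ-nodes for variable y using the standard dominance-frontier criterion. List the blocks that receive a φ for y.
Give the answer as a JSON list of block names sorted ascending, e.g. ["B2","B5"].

Answer: ["B7", "B8"]

Working:
idom tree: B1←B0 B2←B1 B3←B0 B4←B3 B5←B3 B6←B4 B7←B4 B8←B4
Dom∩ at merges:
  B3: preds {B0,B1}: {B0} ∩ {B0,B1} = {B0}; idom=B0
  B5: preds {B3,B4}: {B0,B3} ∩ {B0,B3,B4} = {B0,B3}; idom=B3
  B7: preds {B4,B6}: {B0,B3,B4} ∩ {B0,B3,B4,B6} = {B0,B3,B4}; idom=B4
  B8: preds {B6,B7}: {B0,B3,B4,B6} ∩ {B0,B3,B4,B7} = {B0,B3,B4}; idom=B4

DF walk-up:
  B3←B0: walk · to B0
  B3←B1: walk B1 to B0
  B5←B3: walk · to B3
  B5←B4: walk B4 to B3
  B7←B4: walk · to B4
  B7←B6: walk B6 to B4
  B8←B6: walk B6 to B4
  B8←B7: walk B7 to B4
  B0: DF=∅
  B1: DF={B3}
  B2: DF=∅
  B3: DF=∅
  B4: DF={B5}
  B5: DF=∅
  B6: DF={B7,B8}
  B7: DF={B8}
  B8: DF=∅

φ for y: defs {B2,B6,B7}
  DF⁺ = {B7,B8}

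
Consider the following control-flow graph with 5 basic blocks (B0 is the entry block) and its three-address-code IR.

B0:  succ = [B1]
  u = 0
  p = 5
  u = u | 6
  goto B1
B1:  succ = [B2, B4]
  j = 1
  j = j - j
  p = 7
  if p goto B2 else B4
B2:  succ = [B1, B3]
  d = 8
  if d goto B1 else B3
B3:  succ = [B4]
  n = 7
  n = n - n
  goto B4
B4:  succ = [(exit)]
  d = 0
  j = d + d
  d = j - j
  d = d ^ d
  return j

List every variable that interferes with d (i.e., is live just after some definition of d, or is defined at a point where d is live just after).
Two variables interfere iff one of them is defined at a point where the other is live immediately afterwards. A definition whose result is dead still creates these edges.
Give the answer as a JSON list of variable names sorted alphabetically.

Per-block:
  B0: {p,u} / ∅
  B1: {j,p} / ∅
  B2: {d} / ∅
  B3: {n} / ∅
  B4: {d,j} / ∅

Liveness:
  B0 li=∅ lo=∅
  B1 li=∅ lo=∅
  B2 li=∅ lo=∅
  B3 li=∅ lo=∅
  B4 li=∅ lo=∅

Interference:
  d↔{j}
  j↔{d}
  n↔∅
  p↔{u}
  u↔{p}

N(d) = ["j"]

Answer: ["j"]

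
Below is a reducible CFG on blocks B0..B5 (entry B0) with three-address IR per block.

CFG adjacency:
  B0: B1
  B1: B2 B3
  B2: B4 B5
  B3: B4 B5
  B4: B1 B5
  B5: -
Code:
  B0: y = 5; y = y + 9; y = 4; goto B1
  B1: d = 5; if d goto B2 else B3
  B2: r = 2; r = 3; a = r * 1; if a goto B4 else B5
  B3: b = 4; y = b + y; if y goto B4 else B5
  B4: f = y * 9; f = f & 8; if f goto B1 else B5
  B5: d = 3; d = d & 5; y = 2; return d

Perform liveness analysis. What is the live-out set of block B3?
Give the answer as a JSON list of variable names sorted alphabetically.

Block summaries:
  B0: def={y} ue=∅
  B1: def={d} ue=∅
  B2: def={a,r} ue=∅
  B3: def={b,y} ue={y}
  B4: def={f} ue={y}
  B5: def={d,y} ue=∅

Backward fixpoint:
  live B0: ∅→{y}
  live B1: {y}→{y}
  live B2: {y}→{y}
  live B3: {y}→{y}
  live B4: {y}→{y}
  live B5: ∅→∅

live-out(B3) = ["y"]

Answer: ["y"]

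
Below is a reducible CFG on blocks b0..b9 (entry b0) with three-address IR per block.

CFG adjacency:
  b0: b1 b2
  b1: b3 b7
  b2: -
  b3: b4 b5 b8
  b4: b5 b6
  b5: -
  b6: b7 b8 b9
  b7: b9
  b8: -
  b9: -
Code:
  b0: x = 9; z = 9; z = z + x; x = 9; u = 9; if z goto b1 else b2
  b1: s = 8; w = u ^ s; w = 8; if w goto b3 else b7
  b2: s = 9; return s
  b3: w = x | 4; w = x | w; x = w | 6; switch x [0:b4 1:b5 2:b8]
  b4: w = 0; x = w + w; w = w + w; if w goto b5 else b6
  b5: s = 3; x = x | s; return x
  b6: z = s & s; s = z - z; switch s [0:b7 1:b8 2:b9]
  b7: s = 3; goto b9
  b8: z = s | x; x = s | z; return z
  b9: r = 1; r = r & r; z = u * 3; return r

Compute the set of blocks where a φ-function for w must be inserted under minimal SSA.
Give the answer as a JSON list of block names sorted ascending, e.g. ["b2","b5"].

Answer: ["b5", "b7", "b8", "b9"]

Analysis:
idom tree: b1←b0 b2←b0 b3←b1 b4←b3 b5←b3 b6←b4 b7←b1 b8←b3 b9←b1
Dom at joins:
  b5: preds {b3,b4}: {b0,b1,b3} ∩ {b0,b1,b3,b4} = {b0,b1,b3}; idom=b3
  b7: preds {b1,b6}: {b0,b1} ∩ {b0,b1,b3,b4,b6} = {b0,b1}; idom=b1
  b8: preds {b3,b6}: {b0,b1,b3} ∩ {b0,b1,b3,b4,b6} = {b0,b1,b3}; idom=b3
  b9: preds {b6,b7}: {b0,b1,b3,b4,b6} ∩ {b0,b1,b7} = {b0,b1}; idom=b1

DF derivation:
  join b5 pred b3: · stop@b3
  join b5 pred b4: b4 stop@b3
  join b7 pred b1: · stop@b1
  join b7 pred b6: b6→b4→b3 stop@b1
  join b8 pred b3: · stop@b3
  join b8 pred b6: b6→b4 stop@b3
  join b9 pred b6: b6→b4→b3 stop@b1
  join b9 pred b7: b7 stop@b1
  b0 → ∅
  b1 → ∅
  b2 → ∅
  b3 → {b7,b9}
  b4 → {b5,b7,b8,b9}
  b5 → ∅
  b6 → {b7,b8,b9}
  b7 → {b9}
  b8 → ∅
  b9 → ∅

φ for w: defs {b1,b3,b4}
  DF⁺ = {b5,b7,b8,b9}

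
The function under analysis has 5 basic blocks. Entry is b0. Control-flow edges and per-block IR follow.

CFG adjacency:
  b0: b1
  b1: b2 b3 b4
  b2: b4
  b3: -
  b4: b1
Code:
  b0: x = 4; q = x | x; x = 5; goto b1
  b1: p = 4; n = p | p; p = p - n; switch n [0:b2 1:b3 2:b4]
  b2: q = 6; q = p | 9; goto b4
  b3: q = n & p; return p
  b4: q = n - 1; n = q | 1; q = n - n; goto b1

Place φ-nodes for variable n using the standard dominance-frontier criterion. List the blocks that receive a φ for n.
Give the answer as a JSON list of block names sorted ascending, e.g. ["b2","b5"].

idom tree: b1←b0 b2←b1 b3←b1 b4←b1
Join-block Dom:
  b1: preds {b0,b4}: {b0} ∩ {b0,b1,b4} = {b0}; idom=b0
  b4: preds {b1,b2}: {b0,b1} ∩ {b0,b1,b2} = {b0,b1}; idom=b1

Frontier:
  b1←b0: walk · to b0
  b1←b4: walk b4→b1 to b0
  b4←b1: walk · to b1
  b4←b2: walk b2 to b1
  b0 → ∅
  b1 → {b1}
  b2 → {b4}
  b3 → ∅
  b4 → {b1}

φ for n: defs {b1,b4}
  DF⁺ = {b1}

Answer: ["b1"]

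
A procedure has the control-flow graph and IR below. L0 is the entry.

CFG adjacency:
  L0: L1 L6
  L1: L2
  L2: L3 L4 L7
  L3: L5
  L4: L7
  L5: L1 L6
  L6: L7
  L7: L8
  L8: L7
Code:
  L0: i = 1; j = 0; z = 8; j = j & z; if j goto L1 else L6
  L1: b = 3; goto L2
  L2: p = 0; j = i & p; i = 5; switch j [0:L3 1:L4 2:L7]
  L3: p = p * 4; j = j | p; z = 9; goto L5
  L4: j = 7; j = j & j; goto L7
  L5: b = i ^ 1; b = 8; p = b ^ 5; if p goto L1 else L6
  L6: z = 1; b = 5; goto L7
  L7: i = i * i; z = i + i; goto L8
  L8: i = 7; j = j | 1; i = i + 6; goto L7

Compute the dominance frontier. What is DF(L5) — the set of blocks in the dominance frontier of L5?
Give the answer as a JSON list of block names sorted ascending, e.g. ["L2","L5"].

Answer: ["L1", "L6"]

Derivation:
idom tree: L1←L0 L2←L1 L3←L2 L4←L2 L5←L3 L6←L0 L7←L0 L8←L7
Dom∩ at merges:
  L1: preds {L0,L5}: {L0} ∩ {L0,L1,L2,L3,L5} = {L0}; idom=L0
  L6: preds {L0,L5}: {L0} ∩ {L0,L1,L2,L3,L5} = {L0}; idom=L0
  L7: preds {L2,L4,L6,L8}: {L0,L1,L2} ∩ {L0,L1,L2,L4} ∩ {L0,L6} ∩ {L0,L7,L8} = {L0}; idom=L0

DF derivation:
  L1←L0: walk · to L0
  L1←L5: walk L5→L3→L2→L1 to L0
  L6←L0: walk · to L0
  L6←L5: walk L5→L3→L2→L1 to L0
  L7←L2: walk L2→L1 to L0
  L7←L4: walk L4→L2→L1 to L0
  L7←L6: walk L6 to L0
  L7←L8: walk L8→L7 to L0
  L0 → ∅
  L1 → {L1,L6,L7}
  L2 → {L1,L6,L7}
  L3 → {L1,L6}
  L4 → {L7}
  L5 → {L1,L6}
  L6 → {L7}
  L7 → {L7}
  L8 → {L7}

DF(L5) = ["L1", "L6"]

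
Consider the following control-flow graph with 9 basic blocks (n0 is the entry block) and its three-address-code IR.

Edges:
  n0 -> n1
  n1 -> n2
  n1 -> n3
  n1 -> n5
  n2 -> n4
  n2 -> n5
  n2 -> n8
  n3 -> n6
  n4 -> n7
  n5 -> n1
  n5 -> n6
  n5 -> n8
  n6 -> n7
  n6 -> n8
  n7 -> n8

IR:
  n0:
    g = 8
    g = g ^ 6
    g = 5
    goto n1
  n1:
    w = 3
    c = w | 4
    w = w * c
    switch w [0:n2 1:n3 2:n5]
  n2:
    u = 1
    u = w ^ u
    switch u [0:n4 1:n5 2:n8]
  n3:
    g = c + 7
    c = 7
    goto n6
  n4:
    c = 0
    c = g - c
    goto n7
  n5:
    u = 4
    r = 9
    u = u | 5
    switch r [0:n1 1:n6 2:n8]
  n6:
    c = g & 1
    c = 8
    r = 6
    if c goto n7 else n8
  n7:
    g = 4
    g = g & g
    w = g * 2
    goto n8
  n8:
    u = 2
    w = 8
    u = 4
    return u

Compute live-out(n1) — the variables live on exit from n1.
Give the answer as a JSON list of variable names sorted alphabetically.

Per-block:
  n0: def={g} ue=∅
  n1: def={c,w} ue=∅
  n2: def={u} ue={w}
  n3: def={c,g} ue={c}
  n4: def={c} ue={g}
  n5: def={r,u} ue=∅
  n6: def={c,r} ue={g}
  n7: def={g,w} ue=∅
  n8: def={u,w} ue=∅

Liveness:
  n0: in=∅ out={g}
  n1: in={g} out={c,g,w}
  n2: in={g,w} out={g}
  n3: in={c} out={g}
  n4: in={g} out=∅
  n5: in={g} out={g}
  n6: in={g} out=∅
  n7: in=∅ out=∅
  n8: in=∅ out=∅

live-out(n1) = ["c", "g", "w"]

Answer: ["c", "g", "w"]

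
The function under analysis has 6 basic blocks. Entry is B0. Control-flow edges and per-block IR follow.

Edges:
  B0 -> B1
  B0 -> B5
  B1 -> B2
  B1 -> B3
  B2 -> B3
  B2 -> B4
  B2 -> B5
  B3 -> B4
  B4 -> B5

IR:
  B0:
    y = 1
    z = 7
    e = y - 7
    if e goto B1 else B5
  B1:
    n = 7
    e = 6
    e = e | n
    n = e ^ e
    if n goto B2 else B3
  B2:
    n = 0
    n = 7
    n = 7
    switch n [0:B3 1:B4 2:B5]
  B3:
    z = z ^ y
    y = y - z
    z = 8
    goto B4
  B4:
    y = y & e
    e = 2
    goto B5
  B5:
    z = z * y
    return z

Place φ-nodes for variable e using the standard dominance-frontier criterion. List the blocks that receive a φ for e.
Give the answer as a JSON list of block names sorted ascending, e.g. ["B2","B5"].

Answer: ["B5"]

Analysis:
idom tree: B1←B0 B2←B1 B3←B1 B4←B1 B5←B0
Dom∩ at merges:
  B3: preds {B1,B2}: {B0,B1} ∩ {B0,B1,B2} = {B0,B1}; idom=B1
  B4: preds {B2,B3}: {B0,B1,B2} ∩ {B0,B1,B3} = {B0,B1}; idom=B1
  B5: preds {B0,B2,B4}: {B0} ∩ {B0,B1,B2} ∩ {B0,B1,B4} = {B0}; idom=B0

Frontier:
  B3←B1: walk · to B1
  B3←B2: walk B2 to B1
  B4←B2: walk B2 to B1
  B4←B3: walk B3 to B1
  B5←B0: walk · to B0
  B5←B2: walk B2→B1 to B0
  B5←B4: walk B4→B1 to B0
  DF(B0)=∅
  DF(B1)={B5}
  DF(B2)={B3,B4,B5}
  DF(B3)={B4}
  DF(B4)={B5}
  DF(B5)=∅

φ for e: defs {B0,B1,B4}
  DF⁺ = {B5}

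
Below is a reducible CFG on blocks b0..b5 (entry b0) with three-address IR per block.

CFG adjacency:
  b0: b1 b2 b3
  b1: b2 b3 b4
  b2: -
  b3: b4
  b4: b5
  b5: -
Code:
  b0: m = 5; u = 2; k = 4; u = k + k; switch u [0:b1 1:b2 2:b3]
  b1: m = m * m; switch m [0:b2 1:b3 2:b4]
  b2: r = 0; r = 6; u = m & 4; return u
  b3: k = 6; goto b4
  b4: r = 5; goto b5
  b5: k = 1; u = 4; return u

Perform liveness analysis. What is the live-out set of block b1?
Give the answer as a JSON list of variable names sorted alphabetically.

Answer: ["m"]

Working:
def/use:
  b0 def {k,m,u} use ∅
  b1 def {m} use {m}
  b2 def {r,u} use {m}
  b3 def {k} use ∅
  b4 def {r} use ∅
  b5 def {k,u} use ∅

Liveness:
  b0: in=∅ out={m}
  b1: in={m} out={m}
  b2: in={m} out=∅
  b3: in=∅ out=∅
  b4: in=∅ out=∅
  b5: in=∅ out=∅

live-out(b1) = ["m"]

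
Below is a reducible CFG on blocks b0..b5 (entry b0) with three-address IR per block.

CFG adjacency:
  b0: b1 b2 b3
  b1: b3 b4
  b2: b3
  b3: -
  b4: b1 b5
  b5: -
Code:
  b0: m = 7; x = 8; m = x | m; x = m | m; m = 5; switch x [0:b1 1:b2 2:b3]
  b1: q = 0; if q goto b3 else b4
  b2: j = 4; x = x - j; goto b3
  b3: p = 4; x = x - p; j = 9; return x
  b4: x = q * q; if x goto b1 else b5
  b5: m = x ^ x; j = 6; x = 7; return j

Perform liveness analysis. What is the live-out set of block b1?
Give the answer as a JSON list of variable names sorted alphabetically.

Per-block:
  b0: {m,x} / ∅
  b1: {q} / ∅
  b2: {j,x} / {x}
  b3: {j,p,x} / {x}
  b4: {x} / {q}
  b5: {j,m,x} / {x}

Liveness:
  b0 li=∅ lo={x}
  b1 li={x} lo={q,x}
  b2 li={x} lo={x}
  b3 li={x} lo=∅
  b4 li={q} lo={x}
  b5 li={x} lo=∅

live-out(b1) = ["q", "x"]

Answer: ["q", "x"]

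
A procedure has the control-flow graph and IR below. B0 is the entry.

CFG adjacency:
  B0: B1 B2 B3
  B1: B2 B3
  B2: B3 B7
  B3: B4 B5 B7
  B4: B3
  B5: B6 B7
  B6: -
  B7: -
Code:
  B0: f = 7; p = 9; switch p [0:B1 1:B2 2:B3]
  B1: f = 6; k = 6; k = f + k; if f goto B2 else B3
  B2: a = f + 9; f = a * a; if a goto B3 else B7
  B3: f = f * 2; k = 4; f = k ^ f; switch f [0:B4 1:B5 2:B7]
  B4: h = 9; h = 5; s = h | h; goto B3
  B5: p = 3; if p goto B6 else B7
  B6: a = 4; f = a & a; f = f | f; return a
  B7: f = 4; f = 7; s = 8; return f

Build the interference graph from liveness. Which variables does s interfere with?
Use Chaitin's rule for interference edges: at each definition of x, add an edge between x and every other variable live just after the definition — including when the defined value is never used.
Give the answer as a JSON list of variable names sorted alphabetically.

Block summaries:
  B0: def={f,p} ue=∅
  B1: def={f,k} ue=∅
  B2: def={a,f} ue={f}
  B3: def={f,k} ue={f}
  B4: def={h,s} ue=∅
  B5: def={p} ue=∅
  B6: def={a,f} ue=∅
  B7: def={f,s} ue=∅

Backward fixpoint:
  B0: in=∅ out={f}
  B1: in=∅ out={f}
  B2: in={f} out={f}
  B3: in={f} out={f}
  B4: in={f} out={f}
  B5: in=∅ out=∅
  B6: in=∅ out=∅
  B7: in=∅ out=∅

Interfere edges:
  a — {f}
  f — {a,h,k,p,s}
  h — {f}
  k — {f}
  p — {f}
  s — {f}

N(s) = ["f"]

Answer: ["f"]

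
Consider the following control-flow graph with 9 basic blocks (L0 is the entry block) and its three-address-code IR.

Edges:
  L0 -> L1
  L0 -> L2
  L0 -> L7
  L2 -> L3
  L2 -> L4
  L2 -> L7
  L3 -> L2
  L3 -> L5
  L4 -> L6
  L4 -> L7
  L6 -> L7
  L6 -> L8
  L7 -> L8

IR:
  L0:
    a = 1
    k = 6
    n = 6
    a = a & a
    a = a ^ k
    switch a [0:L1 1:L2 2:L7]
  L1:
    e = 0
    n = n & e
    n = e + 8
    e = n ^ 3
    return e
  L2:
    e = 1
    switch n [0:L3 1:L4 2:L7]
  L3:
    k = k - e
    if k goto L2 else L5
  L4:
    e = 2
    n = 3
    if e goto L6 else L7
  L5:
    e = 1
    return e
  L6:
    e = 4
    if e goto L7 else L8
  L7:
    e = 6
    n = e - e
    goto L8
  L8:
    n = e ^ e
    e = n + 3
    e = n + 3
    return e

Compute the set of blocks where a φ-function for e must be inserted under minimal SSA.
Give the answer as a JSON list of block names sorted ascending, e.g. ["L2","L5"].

Answer: ["L2", "L7", "L8"]

Analysis:
idom tree: L1←L0 L2←L0 L3←L2 L4←L2 L5←L3 L6←L4 L7←L0 L8←L0
Dom∩ at merges:
  L2: preds {L0,L3}: {L0} ∩ {L0,L2,L3} = {L0}; idom=L0
  L7: preds {L0,L2,L4,L6}: {L0} ∩ {L0,L2} ∩ {L0,L2,L4} ∩ {L0,L2,L4,L6} = {L0}; idom=L0
  L8: preds {L6,L7}: {L0,L2,L4,L6} ∩ {L0,L7} = {L0}; idom=L0

DF derivation:
  join L2 pred L0: · stop@L0
  join L2 pred L3: L3→L2 stop@L0
  join L7 pred L0: · stop@L0
  join L7 pred L2: L2 stop@L0
  join L7 pred L4: L4→L2 stop@L0
  join L7 pred L6: L6→L4→L2 stop@L0
  join L8 pred L6: L6→L4→L2 stop@L0
  join L8 pred L7: L7 stop@L0
  L0: DF=∅
  L1: DF=∅
  L2: DF={L2,L7,L8}
  L3: DF={L2}
  L4: DF={L7,L8}
  L5: DF=∅
  L6: DF={L7,L8}
  L7: DF={L8}
  L8: DF=∅

φ for e: defs {L1,L2,L4,L5,L6,L7,L8}
  DF⁺ = {L2,L7,L8}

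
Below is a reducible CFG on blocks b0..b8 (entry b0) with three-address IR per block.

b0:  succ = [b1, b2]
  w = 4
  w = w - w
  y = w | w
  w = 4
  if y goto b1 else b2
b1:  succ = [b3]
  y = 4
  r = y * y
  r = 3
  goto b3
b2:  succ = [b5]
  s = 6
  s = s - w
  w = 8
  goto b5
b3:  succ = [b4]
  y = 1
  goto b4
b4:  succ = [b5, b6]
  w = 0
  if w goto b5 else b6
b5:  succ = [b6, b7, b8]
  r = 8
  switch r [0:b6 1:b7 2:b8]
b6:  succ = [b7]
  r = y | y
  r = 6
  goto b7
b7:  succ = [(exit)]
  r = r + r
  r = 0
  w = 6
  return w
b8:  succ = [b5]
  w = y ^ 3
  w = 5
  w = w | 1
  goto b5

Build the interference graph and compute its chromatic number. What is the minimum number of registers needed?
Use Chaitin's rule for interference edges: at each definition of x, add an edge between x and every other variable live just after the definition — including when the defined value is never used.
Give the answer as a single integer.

Answer: 3

Derivation:
Per-block:
  b0 def {w,y} use ∅
  b1 def {r,y} use ∅
  b2 def {s,w} use {w}
  b3 def {y} use ∅
  b4 def {w} use ∅
  b5 def {r} use ∅
  b6 def {r} use {y}
  b7 def {r,w} use {r}
  b8 def {w} use {y}

Backward fixpoint:
  b0 li=∅ lo={w,y}
  b1 li=∅ lo=∅
  b2 li={w,y} lo={y}
  b3 li=∅ lo={y}
  b4 li={y} lo={y}
  b5 li={y} lo={r,y}
  b6 li={y} lo={r}
  b7 li={r} lo=∅
  b8 li={y} lo={y}

Conflict graph:
  r: {y}
  s: {w,y}
  w: {s,y}
  y: {r,s,w}

Colouring:
  {s,w,y} pairwise interfere (3-clique) ⇒ χ ≥ 3
  assign r→r1 s→r1 w→r2 y→r0 — no edge inside a register ⇒ χ ≤ 3
  χ = 3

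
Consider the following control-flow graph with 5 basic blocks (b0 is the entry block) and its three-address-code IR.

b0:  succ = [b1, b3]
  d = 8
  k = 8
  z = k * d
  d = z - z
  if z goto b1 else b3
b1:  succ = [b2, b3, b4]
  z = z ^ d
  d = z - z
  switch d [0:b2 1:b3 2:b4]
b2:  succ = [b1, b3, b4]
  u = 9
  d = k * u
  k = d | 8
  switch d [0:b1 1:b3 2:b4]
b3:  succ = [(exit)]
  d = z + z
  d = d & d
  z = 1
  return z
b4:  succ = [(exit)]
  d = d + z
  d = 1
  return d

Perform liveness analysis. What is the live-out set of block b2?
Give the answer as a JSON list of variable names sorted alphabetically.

Answer: ["d", "k", "z"]

Derivation:
Per-block:
  b0: {d,k,z} / ∅
  b1: {d,z} / {d,z}
  b2: {d,k,u} / {k}
  b3: {d,z} / {z}
  b4: {d} / {d,z}

Liveness:
  live b0: ∅→{d,k,z}
  live b1: {d,k,z}→{d,k,z}
  live b2: {k,z}→{d,k,z}
  live b3: {z}→∅
  live b4: {d,z}→∅

live-out(b2) = ["d", "k", "z"]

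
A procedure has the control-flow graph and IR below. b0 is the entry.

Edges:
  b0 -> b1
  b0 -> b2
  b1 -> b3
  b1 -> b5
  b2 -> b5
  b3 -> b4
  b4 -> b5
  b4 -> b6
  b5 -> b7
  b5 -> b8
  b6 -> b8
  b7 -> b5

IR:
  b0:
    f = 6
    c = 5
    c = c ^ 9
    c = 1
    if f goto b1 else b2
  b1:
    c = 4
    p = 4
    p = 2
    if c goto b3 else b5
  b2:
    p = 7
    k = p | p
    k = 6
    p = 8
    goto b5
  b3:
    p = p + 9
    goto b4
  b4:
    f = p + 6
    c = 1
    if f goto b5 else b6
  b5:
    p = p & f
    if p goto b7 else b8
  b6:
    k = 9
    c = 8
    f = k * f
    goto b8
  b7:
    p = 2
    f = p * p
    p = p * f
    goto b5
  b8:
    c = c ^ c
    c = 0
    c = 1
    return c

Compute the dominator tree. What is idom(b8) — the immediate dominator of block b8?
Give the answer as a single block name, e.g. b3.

Answer: b0

Working:
idom tree: b1←b0 b2←b0 b3←b1 b4←b3 b5←b0 b6←b4 b7←b5 b8←b0
Dom∩ at merges:
  b5: preds {b1,b2,b4,b7}: {b0,b1} ∩ {b0,b2} ∩ {b0,b1,b3,b4} ∩ {b0,b5,b7} = {b0}; idom=b0
  b8: preds {b5,b6}: {b0,b5} ∩ {b0,b1,b3,b4,b6} = {b0}; idom=b0

idom(b8) = b0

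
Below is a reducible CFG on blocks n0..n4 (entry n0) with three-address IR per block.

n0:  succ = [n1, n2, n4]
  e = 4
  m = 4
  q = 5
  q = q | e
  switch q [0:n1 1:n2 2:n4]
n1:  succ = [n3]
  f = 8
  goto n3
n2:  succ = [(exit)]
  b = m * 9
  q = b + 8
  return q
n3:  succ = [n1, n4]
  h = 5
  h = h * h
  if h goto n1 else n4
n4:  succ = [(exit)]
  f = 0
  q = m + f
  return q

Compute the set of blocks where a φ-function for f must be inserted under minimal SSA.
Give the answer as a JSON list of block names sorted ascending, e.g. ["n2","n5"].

Answer: ["n1", "n4"]

Derivation:
idom tree: n1←n0 n2←n0 n3←n1 n4←n0
Dom at joins:
  n1: preds {n0,n3}: {n0} ∩ {n0,n1,n3} = {n0}; idom=n0
  n4: preds {n0,n3}: {n0} ∩ {n0,n1,n3} = {n0}; idom=n0

Frontier:
  join n1 pred n0: · stop@n0
  join n1 pred n3: n3→n1 stop@n0
  join n4 pred n0: · stop@n0
  join n4 pred n3: n3→n1 stop@n0
  DF(n0)=∅
  DF(n1)={n1,n4}
  DF(n2)=∅
  DF(n3)={n1,n4}
  DF(n4)=∅

φ for f: defs {n1,n4}
  DF⁺ = {n1,n4}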